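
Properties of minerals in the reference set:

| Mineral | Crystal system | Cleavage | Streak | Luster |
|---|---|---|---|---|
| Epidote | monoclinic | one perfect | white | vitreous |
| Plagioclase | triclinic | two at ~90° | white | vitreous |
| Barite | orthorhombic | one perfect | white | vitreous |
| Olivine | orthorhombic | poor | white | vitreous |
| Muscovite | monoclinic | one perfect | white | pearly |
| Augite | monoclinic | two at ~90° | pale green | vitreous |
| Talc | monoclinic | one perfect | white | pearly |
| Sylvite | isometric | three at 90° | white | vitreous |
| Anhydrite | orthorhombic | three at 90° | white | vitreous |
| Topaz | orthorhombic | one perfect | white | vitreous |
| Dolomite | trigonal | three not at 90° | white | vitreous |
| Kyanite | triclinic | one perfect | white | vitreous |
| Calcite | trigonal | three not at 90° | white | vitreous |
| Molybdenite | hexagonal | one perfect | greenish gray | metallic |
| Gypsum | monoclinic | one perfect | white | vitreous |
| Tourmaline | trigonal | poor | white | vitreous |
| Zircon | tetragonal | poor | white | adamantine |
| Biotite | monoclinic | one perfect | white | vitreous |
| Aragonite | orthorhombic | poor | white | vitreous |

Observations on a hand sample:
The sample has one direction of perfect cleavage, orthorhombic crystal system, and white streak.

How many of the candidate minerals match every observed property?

One direction of perfect cleavage — only Epidote, Barite, Muscovite, Talc, Topaz, Kyanite, Molybdenite, Gypsum, Biotite remain.
Orthorhombic crystal system — leaves Barite, Topaz.
White streak — no further eliminations.
Consistent with every observation: Barite, Topaz.
That is 2 minerals.

2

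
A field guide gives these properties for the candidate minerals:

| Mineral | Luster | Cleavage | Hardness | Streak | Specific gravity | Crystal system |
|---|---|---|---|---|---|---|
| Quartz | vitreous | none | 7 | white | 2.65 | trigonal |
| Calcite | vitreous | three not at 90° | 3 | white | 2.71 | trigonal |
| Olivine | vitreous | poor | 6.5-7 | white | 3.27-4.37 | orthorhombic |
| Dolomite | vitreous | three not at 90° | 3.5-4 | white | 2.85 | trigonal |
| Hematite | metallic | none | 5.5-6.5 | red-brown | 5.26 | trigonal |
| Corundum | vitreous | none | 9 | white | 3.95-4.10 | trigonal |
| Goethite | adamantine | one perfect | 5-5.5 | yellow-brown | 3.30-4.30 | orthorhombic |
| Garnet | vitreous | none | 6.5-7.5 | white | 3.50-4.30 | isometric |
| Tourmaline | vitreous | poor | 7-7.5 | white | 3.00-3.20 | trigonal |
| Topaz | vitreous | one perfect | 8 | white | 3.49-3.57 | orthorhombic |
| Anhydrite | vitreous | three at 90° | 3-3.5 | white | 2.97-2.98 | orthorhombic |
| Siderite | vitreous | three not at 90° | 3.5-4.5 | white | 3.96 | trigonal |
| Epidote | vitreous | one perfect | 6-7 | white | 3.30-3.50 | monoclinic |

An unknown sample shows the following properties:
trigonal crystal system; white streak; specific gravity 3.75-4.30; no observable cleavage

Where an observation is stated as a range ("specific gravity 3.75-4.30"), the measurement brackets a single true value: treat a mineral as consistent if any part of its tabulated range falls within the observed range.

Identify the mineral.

Trigonal crystal system rules out Olivine, Goethite, Garnet, Topaz, Anhydrite, Epidote.
White streak excludes Hematite.
Specific gravity 3.75-4.30 — narrows the field to Corundum, Siderite.
No observable cleavage is inconsistent with Siderite.
Only Corundum satisfies all observations.

Corundum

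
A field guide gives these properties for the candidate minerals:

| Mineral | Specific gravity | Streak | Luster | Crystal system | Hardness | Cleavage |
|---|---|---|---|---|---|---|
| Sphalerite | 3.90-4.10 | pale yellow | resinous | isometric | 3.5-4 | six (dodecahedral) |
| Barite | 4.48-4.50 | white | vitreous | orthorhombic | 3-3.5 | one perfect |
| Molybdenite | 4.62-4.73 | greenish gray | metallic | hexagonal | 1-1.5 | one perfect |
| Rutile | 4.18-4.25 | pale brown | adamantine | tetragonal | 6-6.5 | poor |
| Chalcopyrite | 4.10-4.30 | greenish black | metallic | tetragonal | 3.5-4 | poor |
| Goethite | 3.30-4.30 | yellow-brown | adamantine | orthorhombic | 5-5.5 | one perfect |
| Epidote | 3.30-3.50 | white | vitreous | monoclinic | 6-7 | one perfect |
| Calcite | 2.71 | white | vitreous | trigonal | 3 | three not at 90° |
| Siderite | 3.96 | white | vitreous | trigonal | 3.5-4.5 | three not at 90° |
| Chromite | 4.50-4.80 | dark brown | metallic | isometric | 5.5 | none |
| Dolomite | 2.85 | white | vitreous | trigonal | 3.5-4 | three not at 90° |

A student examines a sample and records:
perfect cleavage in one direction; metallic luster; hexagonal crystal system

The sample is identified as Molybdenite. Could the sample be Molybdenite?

Yes

Perfect cleavage in one direction — matches Molybdenite (cleavage one perfect).
Metallic luster — matches Molybdenite (metallic luster).
Hexagonal crystal system — matches Molybdenite (hexagonal system).
Every observed property is compatible with the reference values for Molybdenite.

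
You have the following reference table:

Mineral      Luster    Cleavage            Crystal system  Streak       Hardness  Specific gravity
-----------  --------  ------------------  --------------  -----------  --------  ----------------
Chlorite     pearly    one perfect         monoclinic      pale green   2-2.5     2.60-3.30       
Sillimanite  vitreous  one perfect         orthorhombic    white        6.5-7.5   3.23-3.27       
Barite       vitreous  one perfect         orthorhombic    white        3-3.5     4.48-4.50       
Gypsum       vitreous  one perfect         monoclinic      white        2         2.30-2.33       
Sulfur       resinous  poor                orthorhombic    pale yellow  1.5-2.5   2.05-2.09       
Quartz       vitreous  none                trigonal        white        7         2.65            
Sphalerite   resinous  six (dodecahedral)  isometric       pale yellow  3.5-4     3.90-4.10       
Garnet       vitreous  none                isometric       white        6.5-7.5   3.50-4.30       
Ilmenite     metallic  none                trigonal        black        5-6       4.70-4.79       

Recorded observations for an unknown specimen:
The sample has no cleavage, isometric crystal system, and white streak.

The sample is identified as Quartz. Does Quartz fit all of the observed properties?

No cleavage — consistent with Quartz (cleavage none).
Isometric crystal system — Quartz has trigonal system; inconsistent.
White streak — consistent with Quartz (white streak).
The crystal system observation rules out Quartz.

No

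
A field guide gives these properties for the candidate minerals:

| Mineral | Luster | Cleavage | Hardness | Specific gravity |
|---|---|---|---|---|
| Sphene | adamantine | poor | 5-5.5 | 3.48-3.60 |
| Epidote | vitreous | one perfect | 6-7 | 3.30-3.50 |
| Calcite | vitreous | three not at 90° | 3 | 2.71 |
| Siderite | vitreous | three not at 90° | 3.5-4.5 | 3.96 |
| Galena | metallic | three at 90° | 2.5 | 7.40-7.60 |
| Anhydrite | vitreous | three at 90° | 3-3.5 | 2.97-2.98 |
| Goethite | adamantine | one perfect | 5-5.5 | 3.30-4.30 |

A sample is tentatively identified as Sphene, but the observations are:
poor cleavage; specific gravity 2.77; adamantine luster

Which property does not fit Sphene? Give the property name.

Poor cleavage: Sphene has cleavage poor — within range.
Specific gravity 2.77: Sphene has SG 3.48-3.60 — does not match.
Adamantine luster: Sphene has adamantine luster — within range.
Only the specific gravity is inconsistent.

specific gravity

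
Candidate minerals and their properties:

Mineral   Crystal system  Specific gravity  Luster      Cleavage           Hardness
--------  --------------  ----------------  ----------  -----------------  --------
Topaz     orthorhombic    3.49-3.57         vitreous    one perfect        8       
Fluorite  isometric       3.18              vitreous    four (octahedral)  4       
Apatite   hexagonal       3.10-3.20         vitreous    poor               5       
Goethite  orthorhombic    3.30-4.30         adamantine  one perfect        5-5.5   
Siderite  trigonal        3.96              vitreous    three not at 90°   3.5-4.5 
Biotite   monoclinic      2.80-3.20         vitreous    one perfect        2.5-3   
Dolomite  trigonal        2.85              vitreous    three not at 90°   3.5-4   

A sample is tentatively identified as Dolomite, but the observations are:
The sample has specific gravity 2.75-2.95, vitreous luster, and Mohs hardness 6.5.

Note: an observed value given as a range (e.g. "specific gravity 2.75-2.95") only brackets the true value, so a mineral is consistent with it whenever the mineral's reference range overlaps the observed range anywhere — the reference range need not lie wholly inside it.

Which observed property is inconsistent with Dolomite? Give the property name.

hardness

Specific gravity 2.75-2.95: Dolomite has SG 2.85 — matches.
Vitreous luster: Dolomite has vitreous luster — matches.
Mohs hardness 6.5: Dolomite has hardness 3.5-4 — outside the reference range.
The hardness is the one property that does not fit.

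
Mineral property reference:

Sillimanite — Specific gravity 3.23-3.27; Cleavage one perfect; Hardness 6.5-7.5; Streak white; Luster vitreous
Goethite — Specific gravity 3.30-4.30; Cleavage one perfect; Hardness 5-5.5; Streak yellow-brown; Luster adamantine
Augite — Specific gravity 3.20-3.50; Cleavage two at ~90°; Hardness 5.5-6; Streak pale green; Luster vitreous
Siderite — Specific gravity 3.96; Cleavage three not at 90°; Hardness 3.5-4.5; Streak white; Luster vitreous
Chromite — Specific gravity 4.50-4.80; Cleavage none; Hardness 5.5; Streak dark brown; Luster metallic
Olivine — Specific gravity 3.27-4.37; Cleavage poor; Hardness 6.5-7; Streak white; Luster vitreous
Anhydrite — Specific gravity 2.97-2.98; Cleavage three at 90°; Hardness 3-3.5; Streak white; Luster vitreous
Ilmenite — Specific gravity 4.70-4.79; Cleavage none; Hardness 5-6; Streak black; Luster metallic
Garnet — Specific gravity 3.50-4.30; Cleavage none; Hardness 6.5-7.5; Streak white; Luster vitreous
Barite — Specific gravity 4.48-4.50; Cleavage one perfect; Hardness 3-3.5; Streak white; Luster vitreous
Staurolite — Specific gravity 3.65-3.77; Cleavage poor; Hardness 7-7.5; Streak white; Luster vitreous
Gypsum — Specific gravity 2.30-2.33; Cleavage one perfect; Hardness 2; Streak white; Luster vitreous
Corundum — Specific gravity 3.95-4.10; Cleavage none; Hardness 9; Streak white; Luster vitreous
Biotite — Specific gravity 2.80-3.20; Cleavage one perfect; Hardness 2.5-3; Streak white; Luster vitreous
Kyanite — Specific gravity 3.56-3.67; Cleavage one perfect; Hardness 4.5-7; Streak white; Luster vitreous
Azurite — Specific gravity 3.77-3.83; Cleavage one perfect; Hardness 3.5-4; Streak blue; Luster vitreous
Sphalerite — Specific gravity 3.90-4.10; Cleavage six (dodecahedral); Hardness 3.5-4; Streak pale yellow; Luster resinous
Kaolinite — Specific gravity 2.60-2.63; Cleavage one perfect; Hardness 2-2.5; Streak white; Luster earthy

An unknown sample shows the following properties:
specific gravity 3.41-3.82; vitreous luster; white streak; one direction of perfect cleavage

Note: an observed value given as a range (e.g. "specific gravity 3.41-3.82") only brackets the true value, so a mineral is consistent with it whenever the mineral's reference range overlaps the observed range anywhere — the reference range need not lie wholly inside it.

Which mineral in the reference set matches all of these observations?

Kyanite

Specific gravity 3.41-3.82: leaves Goethite, Augite, Olivine, Garnet, Staurolite, Kyanite, Azurite.
Vitreous luster excludes Goethite.
White streak rules out Augite, Azurite.
One direction of perfect cleavage: leaves Kyanite.
Only Kyanite satisfies all observations.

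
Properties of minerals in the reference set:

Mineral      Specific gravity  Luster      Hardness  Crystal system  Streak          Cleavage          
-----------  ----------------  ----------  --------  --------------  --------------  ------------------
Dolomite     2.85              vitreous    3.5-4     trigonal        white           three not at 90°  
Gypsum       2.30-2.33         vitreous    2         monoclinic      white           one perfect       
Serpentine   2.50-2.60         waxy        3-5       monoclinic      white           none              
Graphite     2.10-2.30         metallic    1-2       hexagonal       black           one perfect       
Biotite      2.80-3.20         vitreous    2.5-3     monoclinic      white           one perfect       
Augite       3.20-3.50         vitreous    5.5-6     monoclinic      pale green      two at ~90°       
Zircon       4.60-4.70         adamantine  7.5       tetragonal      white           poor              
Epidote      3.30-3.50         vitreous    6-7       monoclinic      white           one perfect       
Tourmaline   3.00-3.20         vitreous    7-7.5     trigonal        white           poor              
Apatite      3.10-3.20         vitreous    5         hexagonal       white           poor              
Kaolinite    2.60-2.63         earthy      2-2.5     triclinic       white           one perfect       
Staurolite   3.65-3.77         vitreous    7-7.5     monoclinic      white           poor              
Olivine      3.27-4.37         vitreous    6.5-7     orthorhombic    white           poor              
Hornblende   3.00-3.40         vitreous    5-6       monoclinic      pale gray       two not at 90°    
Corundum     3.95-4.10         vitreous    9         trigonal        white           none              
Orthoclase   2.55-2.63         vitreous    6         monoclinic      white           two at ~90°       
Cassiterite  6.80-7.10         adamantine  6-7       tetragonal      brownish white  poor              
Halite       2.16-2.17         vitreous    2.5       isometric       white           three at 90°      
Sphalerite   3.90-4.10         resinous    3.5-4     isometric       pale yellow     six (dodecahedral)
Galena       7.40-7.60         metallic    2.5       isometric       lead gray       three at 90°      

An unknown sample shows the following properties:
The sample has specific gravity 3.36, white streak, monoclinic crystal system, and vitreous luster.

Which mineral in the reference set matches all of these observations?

Specific gravity 3.36 — leaves Augite, Epidote, Olivine, Hornblende.
White streak rules out Augite, Hornblende.
Monoclinic crystal system rules out Olivine.
Vitreous luster — all remaining candidates fit.
Only Epidote satisfies all observations.

Epidote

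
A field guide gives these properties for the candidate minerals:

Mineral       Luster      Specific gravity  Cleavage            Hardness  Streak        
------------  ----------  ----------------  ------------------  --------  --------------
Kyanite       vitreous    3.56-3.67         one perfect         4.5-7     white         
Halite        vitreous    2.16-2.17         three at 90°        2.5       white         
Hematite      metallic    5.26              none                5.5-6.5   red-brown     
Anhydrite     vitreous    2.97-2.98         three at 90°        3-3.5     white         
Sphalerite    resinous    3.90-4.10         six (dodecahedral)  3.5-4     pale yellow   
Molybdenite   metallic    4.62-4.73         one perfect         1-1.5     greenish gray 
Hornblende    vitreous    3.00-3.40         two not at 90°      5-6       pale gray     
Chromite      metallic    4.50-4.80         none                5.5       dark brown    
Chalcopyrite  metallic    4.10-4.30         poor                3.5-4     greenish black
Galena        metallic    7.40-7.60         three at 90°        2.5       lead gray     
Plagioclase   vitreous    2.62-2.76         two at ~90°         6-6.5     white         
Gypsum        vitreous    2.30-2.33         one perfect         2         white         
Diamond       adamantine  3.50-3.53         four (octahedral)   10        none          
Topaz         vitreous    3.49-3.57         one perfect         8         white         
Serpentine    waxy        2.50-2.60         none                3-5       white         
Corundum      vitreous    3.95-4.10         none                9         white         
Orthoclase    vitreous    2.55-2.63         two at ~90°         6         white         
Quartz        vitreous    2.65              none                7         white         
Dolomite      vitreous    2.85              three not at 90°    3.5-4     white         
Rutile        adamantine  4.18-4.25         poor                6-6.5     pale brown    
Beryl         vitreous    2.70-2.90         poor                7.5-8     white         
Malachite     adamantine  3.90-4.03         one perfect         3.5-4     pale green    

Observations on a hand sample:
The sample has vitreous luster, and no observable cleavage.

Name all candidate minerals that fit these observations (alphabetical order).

Vitreous luster — only Kyanite, Halite, Anhydrite, Hornblende, Plagioclase, Gypsum, Topaz, Corundum, Orthoclase, Quartz, Dolomite, Beryl remain.
No observable cleavage — leaves Corundum, Quartz.
Remaining candidates: Corundum, Quartz.

Corundum, Quartz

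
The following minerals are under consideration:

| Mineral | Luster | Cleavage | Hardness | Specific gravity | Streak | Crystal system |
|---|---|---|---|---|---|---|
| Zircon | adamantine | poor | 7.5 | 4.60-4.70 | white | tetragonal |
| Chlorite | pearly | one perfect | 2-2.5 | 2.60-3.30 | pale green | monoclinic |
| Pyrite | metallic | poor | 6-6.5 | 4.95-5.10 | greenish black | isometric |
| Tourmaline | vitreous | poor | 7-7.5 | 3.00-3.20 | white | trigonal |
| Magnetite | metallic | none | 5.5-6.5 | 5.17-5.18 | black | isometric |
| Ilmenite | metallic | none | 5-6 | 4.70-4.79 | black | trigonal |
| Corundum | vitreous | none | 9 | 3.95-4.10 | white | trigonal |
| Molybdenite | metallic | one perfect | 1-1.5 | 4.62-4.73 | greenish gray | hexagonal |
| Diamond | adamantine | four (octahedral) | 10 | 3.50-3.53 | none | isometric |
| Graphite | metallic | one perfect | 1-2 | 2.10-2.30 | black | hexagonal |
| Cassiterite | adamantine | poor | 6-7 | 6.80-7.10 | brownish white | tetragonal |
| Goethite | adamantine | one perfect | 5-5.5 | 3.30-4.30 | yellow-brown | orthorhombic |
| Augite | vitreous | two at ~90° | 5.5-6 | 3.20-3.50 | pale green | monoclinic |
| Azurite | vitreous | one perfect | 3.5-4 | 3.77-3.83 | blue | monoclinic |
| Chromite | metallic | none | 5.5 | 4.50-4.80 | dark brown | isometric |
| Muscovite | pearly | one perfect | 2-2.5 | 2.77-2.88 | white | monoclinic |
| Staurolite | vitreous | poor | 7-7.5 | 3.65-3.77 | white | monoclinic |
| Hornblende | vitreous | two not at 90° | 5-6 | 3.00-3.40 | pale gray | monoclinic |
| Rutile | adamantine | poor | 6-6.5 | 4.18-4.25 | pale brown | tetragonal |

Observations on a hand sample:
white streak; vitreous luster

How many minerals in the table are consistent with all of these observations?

White streak: only Zircon, Tourmaline, Corundum, Muscovite, Staurolite remain.
Vitreous luster rules out Zircon, Muscovite.
The minerals that satisfy all observations are Corundum, Staurolite, Tourmaline.
That is 3 minerals.

3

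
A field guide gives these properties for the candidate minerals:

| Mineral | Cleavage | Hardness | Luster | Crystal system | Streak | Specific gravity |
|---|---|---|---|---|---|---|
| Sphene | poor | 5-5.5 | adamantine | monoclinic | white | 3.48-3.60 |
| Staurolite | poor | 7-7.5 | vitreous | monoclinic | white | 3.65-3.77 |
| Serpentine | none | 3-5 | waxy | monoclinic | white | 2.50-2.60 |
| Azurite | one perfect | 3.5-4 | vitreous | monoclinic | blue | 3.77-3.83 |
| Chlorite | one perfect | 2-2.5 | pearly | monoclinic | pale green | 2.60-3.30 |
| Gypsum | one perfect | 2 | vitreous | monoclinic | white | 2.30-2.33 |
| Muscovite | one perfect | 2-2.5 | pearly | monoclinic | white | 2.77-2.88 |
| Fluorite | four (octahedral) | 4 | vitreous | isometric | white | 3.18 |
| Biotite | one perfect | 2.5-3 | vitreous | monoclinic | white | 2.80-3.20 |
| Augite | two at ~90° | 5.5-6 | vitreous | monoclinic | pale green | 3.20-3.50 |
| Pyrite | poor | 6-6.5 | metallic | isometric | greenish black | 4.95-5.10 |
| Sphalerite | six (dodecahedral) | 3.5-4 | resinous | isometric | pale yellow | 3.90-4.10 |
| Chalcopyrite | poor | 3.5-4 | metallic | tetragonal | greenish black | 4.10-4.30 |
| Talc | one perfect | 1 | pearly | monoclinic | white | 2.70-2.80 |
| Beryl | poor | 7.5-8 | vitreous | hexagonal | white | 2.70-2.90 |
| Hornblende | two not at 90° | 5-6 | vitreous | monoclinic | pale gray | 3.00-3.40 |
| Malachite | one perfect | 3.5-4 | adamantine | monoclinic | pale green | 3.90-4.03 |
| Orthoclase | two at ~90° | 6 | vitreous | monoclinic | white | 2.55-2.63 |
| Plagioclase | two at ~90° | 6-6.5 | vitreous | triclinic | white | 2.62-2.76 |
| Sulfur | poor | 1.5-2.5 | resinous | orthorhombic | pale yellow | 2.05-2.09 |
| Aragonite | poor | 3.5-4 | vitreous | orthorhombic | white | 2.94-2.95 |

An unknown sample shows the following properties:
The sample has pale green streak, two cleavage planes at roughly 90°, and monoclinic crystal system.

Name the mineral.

Augite

Pale green streak: only Chlorite, Augite, Malachite remain.
Two cleavage planes at roughly 90°: only Augite remains.
Monoclinic crystal system: consistent with all remaining minerals.
The only mineral consistent with every observation is Augite.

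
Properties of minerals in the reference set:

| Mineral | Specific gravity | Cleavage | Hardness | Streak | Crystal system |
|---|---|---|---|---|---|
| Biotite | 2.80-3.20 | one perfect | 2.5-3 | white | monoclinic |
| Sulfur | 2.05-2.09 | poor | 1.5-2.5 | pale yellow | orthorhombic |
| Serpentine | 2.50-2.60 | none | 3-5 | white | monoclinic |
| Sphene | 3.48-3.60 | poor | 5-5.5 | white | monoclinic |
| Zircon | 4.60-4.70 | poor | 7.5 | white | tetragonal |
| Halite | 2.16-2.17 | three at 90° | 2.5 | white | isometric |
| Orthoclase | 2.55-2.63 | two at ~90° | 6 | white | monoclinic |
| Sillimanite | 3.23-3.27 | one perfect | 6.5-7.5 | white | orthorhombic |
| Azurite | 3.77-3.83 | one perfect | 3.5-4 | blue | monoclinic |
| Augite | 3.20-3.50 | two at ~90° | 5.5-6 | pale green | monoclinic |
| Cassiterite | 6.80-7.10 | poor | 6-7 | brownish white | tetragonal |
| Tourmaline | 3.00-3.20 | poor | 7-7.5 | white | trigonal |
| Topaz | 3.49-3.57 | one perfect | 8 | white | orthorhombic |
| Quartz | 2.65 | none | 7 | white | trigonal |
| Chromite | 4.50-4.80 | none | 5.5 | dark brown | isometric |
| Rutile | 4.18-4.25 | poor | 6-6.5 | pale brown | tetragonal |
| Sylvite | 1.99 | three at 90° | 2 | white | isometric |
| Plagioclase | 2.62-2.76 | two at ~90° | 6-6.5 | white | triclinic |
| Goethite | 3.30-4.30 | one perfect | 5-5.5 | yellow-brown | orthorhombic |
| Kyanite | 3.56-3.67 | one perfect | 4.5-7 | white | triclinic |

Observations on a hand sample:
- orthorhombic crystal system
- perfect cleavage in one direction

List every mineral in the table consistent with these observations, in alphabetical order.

Orthorhombic crystal system — only Sulfur, Sillimanite, Topaz, Goethite remain.
Perfect cleavage in one direction eliminates Sulfur.
Consistent with every observation: Goethite, Sillimanite, Topaz.

Goethite, Sillimanite, Topaz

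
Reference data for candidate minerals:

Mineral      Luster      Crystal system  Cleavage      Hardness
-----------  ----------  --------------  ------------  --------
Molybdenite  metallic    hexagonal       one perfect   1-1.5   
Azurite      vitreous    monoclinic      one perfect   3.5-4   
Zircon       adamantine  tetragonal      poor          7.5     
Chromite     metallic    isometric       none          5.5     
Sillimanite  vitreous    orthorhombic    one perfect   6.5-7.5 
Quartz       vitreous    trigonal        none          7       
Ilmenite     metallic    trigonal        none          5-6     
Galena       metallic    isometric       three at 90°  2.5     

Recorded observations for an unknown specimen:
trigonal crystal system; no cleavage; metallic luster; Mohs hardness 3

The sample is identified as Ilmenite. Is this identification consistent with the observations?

Trigonal crystal system — fits Ilmenite (trigonal system).
No cleavage — fits Ilmenite (cleavage none).
Metallic luster — fits Ilmenite (metallic luster).
Mohs hardness 3 — Ilmenite has hardness 5-6; which does not match.
The hardness observation rules out Ilmenite.

Inconsistent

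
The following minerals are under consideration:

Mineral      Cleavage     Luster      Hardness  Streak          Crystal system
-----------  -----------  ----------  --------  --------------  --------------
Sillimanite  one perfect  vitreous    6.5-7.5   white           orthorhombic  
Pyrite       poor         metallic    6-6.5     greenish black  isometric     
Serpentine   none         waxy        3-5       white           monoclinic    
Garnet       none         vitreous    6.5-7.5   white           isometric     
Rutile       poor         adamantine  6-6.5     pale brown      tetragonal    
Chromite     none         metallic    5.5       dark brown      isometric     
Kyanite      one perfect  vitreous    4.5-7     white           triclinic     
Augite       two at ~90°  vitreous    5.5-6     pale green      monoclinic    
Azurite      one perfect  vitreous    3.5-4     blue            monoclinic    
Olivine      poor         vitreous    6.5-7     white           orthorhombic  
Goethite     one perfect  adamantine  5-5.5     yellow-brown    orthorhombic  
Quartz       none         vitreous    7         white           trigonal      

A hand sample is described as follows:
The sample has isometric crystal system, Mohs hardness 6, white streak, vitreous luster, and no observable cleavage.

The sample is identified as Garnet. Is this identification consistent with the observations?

Isometric crystal system — matches Garnet (isometric system).
Mohs hardness 6 — Garnet has hardness 6.5-7.5; inconsistent.
White streak — matches Garnet (white streak).
Vitreous luster — matches Garnet (vitreous luster).
No observable cleavage — matches Garnet (cleavage none).
Hardness alone is enough to reject Garnet.

No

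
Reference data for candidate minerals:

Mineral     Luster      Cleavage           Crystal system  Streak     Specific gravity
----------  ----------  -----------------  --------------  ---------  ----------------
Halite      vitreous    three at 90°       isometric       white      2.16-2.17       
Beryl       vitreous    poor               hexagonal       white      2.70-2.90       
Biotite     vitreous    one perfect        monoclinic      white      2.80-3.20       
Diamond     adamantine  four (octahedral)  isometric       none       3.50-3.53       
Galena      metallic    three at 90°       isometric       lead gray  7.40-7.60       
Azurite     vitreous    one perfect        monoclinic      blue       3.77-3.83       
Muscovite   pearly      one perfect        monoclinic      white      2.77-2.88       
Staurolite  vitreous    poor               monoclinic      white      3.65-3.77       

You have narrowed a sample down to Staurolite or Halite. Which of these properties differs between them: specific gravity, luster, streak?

specific gravity

Specific gravity: Staurolite 3.65-3.77, Halite 2.16-2.17 — distinct.
Luster: both vitreous — shared.
Streak: both white — shared.
Of the listed properties, specific gravity is the one that separates them.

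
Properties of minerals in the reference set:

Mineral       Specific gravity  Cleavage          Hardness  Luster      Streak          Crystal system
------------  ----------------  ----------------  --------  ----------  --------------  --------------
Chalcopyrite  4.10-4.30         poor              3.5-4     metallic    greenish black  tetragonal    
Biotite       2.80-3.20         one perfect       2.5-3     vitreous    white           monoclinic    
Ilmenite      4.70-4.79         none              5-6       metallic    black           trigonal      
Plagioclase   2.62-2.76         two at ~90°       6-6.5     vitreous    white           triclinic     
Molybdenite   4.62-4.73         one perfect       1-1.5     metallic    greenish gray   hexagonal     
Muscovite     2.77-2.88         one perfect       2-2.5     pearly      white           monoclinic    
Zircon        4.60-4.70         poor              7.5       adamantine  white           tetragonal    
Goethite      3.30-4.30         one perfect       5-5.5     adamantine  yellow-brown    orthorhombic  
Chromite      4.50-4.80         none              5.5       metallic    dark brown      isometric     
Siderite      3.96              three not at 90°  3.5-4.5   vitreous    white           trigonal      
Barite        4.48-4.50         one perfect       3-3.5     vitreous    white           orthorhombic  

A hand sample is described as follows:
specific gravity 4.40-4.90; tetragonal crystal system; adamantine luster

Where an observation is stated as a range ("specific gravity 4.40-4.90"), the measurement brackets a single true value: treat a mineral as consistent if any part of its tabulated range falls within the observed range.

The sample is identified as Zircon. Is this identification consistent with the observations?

Specific gravity 4.40-4.90 — is consistent with Zircon (SG 4.60-4.70).
Tetragonal crystal system — is consistent with Zircon (tetragonal system).
Adamantine luster — is consistent with Zircon (adamantine luster).
Nothing contradicts Zircon.

Yes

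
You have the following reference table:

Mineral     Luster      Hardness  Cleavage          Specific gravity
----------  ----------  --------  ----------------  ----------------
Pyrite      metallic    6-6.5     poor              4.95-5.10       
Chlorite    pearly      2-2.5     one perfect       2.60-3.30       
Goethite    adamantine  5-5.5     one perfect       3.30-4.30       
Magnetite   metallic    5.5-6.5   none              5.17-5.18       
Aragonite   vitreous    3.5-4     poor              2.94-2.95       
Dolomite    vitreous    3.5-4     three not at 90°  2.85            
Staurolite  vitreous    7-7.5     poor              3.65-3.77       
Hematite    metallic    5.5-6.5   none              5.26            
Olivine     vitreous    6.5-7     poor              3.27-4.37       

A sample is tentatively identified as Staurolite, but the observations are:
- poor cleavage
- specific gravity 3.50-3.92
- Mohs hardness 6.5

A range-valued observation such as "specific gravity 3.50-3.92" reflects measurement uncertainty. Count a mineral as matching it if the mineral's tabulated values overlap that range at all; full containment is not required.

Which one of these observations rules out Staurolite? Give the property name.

Poor cleavage: Staurolite has cleavage poor — consistent.
Specific gravity 3.50-3.92: Staurolite has SG 3.65-3.77 — consistent.
Mohs hardness 6.5: Staurolite has hardness 7-7.5 — outside the reference range.
Everything matches except the hardness.

hardness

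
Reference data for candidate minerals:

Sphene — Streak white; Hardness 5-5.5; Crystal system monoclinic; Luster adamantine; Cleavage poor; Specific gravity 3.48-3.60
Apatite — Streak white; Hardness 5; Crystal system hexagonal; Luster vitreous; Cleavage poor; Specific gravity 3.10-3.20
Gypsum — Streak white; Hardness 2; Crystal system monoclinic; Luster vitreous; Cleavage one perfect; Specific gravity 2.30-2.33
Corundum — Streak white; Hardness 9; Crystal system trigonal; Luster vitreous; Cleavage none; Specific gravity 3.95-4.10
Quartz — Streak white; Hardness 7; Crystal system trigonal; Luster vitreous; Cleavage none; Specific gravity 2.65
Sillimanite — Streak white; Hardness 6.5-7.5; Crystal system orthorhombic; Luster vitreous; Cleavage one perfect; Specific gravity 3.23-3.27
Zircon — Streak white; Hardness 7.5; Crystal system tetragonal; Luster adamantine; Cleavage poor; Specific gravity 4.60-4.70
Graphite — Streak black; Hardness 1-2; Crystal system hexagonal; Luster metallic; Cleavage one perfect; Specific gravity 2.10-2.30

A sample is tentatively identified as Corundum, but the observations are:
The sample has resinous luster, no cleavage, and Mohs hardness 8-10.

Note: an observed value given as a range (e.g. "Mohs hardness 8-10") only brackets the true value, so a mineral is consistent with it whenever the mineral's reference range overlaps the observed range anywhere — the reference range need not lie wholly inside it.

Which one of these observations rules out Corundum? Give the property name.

Resinous luster: Corundum has vitreous luster — outside the reference range.
No cleavage: Corundum has cleavage none — within range.
Mohs hardness 8-10: Corundum has hardness 9 — within range.
Everything matches except the luster.

luster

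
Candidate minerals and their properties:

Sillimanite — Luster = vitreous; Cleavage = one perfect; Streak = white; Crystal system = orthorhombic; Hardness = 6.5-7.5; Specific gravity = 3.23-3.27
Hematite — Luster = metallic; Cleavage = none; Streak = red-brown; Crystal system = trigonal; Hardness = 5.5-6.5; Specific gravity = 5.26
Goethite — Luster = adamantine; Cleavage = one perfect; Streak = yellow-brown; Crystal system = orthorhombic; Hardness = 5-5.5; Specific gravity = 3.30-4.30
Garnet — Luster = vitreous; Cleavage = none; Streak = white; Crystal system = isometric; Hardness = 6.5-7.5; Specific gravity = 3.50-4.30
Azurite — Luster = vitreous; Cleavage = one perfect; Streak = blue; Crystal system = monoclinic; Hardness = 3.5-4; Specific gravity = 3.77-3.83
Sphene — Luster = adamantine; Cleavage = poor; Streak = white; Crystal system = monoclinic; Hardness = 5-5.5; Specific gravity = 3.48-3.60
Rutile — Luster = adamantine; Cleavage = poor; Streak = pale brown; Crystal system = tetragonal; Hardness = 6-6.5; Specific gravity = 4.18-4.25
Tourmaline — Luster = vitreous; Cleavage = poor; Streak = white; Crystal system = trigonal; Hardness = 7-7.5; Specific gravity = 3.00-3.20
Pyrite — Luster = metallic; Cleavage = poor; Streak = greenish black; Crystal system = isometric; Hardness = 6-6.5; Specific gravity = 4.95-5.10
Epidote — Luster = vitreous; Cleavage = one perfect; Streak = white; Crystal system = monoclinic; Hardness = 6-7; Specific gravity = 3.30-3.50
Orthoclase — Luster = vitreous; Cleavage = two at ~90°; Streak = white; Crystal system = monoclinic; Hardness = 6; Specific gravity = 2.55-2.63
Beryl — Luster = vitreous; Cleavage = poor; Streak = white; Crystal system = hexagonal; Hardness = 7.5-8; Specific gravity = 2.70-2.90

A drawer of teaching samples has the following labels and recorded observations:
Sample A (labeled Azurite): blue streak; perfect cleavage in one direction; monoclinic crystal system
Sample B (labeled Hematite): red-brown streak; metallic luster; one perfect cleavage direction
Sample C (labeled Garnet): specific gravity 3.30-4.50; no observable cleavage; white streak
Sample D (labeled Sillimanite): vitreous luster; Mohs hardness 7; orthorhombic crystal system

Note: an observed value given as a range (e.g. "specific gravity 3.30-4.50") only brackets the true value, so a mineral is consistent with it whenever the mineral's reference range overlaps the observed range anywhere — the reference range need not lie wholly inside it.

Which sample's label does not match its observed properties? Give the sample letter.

B

Sample A: nothing contradicts Azurite.
Sample B: Hematite has cleavage none, but the record shows one perfect cleavage direction — this label is wrong.
Sample C: nothing contradicts Garnet.
Sample D: nothing contradicts Sillimanite.
Only sample B is inconsistent with its label.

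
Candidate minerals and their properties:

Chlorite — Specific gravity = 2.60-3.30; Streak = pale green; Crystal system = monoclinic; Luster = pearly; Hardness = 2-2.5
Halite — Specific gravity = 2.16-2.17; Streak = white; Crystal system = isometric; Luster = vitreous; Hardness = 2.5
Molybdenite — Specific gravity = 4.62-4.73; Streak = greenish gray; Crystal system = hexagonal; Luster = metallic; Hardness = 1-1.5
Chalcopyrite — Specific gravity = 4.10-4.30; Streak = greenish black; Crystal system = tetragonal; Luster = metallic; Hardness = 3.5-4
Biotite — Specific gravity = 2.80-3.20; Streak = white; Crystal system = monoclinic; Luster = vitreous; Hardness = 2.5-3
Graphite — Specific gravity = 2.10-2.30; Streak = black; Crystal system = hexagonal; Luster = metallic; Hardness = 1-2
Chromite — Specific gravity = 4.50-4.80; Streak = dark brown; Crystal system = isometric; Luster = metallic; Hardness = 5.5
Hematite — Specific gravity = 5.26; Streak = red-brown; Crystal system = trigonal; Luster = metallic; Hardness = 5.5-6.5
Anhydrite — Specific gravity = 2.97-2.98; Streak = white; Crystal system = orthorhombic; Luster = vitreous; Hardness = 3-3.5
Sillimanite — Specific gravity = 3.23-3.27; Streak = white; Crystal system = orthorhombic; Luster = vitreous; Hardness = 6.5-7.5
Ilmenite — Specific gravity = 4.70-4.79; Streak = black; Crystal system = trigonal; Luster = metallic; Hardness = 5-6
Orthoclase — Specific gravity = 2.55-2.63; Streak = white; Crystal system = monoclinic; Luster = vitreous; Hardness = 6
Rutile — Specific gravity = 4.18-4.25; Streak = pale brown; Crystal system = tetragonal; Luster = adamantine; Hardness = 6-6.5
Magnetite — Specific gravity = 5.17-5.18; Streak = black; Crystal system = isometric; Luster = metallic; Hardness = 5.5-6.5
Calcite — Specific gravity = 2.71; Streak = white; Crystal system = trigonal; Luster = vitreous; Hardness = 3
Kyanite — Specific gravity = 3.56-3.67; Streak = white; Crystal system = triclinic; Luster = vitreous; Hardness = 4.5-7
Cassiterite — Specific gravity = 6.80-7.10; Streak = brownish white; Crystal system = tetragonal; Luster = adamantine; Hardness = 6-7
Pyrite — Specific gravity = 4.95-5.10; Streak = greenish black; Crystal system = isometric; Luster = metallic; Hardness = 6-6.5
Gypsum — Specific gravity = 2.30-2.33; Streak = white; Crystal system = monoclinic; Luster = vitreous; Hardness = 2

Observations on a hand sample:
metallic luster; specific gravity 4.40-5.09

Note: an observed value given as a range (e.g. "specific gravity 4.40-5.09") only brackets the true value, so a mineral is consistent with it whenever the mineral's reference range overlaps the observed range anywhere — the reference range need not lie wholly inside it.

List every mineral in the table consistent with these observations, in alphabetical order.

Chromite, Ilmenite, Molybdenite, Pyrite

Metallic luster: narrows the field to Molybdenite, Chalcopyrite, Graphite, Chromite, Hematite, Ilmenite, Magnetite, Pyrite.
Specific gravity 4.40-5.09 rules out Chalcopyrite, Graphite, Hematite, Magnetite.
The minerals that satisfy all observations are Chromite, Ilmenite, Molybdenite, Pyrite.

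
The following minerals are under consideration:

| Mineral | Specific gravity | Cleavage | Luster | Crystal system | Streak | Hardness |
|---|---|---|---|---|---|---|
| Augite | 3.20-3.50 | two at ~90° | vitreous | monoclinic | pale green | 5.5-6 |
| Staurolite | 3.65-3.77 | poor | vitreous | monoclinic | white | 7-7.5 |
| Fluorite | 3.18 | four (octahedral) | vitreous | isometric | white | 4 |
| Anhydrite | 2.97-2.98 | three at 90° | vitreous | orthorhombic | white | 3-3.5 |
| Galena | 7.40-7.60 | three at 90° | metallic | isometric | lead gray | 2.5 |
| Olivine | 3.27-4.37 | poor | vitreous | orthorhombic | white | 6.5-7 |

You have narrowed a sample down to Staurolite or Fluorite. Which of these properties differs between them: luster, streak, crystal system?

Luster: both vitreous — no difference.
Streak: both white — no difference.
Crystal system: Staurolite monoclinic, Fluorite isometric — distinct.
Only crystal system differs between Staurolite and Fluorite among the listed tests.

crystal system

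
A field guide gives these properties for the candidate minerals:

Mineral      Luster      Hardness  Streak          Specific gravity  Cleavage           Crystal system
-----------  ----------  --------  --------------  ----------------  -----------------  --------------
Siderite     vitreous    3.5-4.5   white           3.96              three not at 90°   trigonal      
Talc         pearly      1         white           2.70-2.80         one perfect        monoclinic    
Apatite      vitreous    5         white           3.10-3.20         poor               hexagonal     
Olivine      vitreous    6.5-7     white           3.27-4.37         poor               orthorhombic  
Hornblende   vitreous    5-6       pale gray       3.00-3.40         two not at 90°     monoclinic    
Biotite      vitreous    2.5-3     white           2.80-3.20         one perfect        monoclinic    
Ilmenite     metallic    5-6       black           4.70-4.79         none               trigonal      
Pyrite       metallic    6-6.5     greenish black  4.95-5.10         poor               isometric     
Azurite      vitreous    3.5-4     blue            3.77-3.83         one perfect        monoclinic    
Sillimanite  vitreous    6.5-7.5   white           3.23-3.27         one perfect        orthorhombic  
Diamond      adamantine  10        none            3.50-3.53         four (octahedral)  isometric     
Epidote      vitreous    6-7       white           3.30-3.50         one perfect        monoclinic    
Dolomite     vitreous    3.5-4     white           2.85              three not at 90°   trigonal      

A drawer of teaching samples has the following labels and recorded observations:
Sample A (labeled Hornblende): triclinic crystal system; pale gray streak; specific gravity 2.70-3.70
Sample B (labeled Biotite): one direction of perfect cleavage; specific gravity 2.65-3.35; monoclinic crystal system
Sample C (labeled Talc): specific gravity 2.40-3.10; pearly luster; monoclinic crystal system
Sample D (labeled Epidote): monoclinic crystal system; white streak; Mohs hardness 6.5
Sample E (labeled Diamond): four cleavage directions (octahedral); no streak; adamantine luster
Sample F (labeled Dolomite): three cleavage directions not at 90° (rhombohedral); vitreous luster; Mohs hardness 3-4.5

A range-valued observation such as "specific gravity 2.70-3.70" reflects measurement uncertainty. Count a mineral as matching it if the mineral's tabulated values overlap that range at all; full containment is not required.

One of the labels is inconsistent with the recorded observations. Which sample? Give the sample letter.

Sample A: Hornblende has monoclinic system, but the record shows triclinic crystal system — this label is wrong.
Sample B: nothing contradicts Biotite.
Sample C: nothing contradicts Talc.
Sample D: nothing contradicts Epidote.
Sample E: nothing contradicts Diamond.
Sample F: nothing contradicts Dolomite.
The mislabeled specimen is A.

A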